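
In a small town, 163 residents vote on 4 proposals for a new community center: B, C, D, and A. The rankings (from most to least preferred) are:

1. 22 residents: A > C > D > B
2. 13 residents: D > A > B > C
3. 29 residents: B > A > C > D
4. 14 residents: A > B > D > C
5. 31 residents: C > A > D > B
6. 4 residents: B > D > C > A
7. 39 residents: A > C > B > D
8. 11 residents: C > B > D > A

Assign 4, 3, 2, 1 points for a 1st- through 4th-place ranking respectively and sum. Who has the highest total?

B: 22·1 + 13·2 + 29·4 + 14·3 + 31·1 + 4·4 + 39·2 + 11·3 = 364
C: 22·3 + 13·1 + 29·2 + 14·1 + 31·4 + 4·2 + 39·3 + 11·4 = 444
D: 22·2 + 13·4 + 29·1 + 14·2 + 31·2 + 4·3 + 39·1 + 11·2 = 288
A: 22·4 + 13·3 + 29·3 + 14·4 + 31·3 + 4·1 + 39·4 + 11·1 = 534
A has the highest Borda score (534).

A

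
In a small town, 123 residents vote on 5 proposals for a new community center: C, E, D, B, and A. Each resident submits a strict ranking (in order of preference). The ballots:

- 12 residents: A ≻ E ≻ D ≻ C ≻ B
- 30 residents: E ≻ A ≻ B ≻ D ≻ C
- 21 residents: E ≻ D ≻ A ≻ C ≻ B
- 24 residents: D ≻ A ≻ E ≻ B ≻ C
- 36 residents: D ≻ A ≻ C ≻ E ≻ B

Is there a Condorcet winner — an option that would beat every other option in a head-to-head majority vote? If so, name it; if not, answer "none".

Checking pairwise contests:
E beats C 87–36.
A beats E 72–51.
E beats D 63–60.
C beats B 69–54.
D beats A 81–42.
Every option loses at least one head-to-head, so there is no Condorcet winner.

none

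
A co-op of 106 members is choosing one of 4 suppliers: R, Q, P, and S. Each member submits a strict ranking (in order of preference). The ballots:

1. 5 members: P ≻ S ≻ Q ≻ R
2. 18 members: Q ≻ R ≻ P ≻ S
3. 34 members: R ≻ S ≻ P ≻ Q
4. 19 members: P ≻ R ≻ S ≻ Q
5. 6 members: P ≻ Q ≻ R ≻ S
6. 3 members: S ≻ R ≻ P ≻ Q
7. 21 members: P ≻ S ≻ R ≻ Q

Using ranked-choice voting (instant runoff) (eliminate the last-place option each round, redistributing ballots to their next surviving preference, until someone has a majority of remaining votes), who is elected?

R

Round 1: R 34, Q 18, P 51, S 3. Eliminate S.
Round 2: R 37, Q 18, P 51. Eliminate Q.
Round 3: R 55, P 51. R has a majority.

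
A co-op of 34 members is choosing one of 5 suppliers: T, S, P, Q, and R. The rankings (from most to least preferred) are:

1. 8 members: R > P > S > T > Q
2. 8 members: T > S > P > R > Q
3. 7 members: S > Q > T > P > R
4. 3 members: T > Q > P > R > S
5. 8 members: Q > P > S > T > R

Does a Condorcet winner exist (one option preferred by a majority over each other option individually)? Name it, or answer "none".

none

Checking pairwise contests:
S beats T 23–11.
P beats S 19–15.
T beats P 18–16.
T beats Q 19–15.
T beats R 26–8.
Every option loses at least one head-to-head, so there is no Condorcet winner.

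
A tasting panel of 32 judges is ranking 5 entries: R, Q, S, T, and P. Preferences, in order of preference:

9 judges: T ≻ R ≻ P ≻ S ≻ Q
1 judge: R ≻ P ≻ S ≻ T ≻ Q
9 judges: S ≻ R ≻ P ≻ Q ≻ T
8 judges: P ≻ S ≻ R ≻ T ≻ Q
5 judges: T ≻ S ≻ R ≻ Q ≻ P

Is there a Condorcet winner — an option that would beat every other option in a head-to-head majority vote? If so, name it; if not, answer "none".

Checking pairwise contests:
S beats R 22–10.
R beats Q 32–0.
P beats S 18–14.
R beats T 18–14.
R beats P 24–8.
Every option loses at least one head-to-head, so there is no Condorcet winner.

none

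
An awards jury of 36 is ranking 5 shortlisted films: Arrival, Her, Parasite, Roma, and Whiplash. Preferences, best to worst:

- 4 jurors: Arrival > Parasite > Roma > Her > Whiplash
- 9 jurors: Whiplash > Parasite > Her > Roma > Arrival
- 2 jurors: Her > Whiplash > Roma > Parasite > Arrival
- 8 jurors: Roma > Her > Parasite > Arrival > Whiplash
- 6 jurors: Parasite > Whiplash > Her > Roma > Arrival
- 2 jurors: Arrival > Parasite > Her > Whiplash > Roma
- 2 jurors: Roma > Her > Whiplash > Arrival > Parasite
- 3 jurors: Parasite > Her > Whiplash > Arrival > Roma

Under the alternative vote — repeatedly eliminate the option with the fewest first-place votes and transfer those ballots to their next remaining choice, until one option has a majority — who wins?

Parasite

Round 1: Arrival 6, Her 2, Parasite 9, Roma 10, Whiplash 9. Eliminate Her.
Round 2: Arrival 6, Parasite 9, Roma 10, Whiplash 11. Eliminate Arrival.
Round 3: Parasite 15, Roma 10, Whiplash 11. Eliminate Roma.
Round 4: Parasite 23, Whiplash 13. Parasite has a majority.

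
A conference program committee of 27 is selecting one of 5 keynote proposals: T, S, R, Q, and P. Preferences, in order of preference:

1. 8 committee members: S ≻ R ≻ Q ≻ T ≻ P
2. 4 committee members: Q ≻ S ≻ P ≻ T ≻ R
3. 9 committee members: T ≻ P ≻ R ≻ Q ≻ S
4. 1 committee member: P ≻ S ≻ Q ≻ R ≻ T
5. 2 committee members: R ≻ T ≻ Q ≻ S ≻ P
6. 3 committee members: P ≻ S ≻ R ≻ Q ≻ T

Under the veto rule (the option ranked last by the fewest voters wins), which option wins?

Q

Last-place votes: T 4, S 9, R 4, Q 0, P 10.
Q is ranked last by the fewest voters, so Q wins.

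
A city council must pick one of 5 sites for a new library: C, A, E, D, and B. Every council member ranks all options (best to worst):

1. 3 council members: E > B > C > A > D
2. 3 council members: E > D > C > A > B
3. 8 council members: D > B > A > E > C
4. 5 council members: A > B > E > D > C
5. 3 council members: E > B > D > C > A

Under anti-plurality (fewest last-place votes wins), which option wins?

Last-place votes: C 13, A 3, E 0, D 3, B 3.
E is ranked last by the fewest voters, so E wins.

E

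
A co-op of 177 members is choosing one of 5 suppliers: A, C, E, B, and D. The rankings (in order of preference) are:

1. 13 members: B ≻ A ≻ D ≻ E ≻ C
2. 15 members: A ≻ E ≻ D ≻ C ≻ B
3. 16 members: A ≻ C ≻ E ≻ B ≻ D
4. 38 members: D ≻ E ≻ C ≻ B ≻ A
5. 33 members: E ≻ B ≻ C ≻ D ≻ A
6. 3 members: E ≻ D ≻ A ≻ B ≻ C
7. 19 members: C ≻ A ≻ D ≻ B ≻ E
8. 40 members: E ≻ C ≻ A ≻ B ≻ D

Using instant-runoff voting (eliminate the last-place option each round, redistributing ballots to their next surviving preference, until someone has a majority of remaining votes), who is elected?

E

Round 1: A 31, C 19, E 76, B 13, D 38. Eliminate B.
Round 2: A 44, C 19, E 76, D 38. Eliminate C.
Round 3: A 63, E 76, D 38. Eliminate D.
Round 4: A 63, E 114. E has a majority.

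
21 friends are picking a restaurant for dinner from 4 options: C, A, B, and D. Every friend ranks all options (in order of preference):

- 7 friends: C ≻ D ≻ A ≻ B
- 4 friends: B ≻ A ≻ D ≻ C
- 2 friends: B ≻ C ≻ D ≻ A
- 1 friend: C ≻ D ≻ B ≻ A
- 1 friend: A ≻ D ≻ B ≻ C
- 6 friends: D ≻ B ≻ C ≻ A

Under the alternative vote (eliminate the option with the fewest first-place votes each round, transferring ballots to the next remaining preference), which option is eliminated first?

Round 1: C 8, A 1, B 6, D 6. Eliminate A.

A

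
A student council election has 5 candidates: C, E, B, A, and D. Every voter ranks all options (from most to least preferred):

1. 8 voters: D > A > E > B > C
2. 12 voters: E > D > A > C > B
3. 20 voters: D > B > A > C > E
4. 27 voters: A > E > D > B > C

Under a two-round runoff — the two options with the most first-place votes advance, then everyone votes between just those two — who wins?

Round 1 first-place votes: C 0, E 12, B 0, A 27, D 28.
D and A advance.
Runoff: D is preferred to A by 40 voters; A by 27.
D wins the runoff.

D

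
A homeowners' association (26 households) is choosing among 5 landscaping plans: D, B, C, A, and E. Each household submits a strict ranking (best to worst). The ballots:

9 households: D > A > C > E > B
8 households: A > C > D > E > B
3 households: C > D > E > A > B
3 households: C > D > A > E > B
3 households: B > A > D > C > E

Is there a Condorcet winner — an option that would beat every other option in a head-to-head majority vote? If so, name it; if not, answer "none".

Checking pairwise contests:
C beats D 14–12.
D beats B 23–3.
A beats C 20–6.
D beats A 15–11.
D beats E 26–0.
Every option loses at least one head-to-head, so there is no Condorcet winner.

none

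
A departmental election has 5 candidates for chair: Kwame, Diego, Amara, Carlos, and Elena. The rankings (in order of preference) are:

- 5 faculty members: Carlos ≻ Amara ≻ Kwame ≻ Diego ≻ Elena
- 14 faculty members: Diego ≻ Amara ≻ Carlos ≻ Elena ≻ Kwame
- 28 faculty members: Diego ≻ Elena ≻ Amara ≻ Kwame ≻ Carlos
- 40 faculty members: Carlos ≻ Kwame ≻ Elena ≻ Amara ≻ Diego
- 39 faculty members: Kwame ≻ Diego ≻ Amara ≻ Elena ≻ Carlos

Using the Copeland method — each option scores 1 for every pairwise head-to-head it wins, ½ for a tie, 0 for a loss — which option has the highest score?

Kwame: beats Diego, Amara, Carlos, and Elena → score 4.
Diego: beats Amara, Carlos, and Elena; loses to Kwame → score 3.
Amara: beats Carlos; loses to Kwame, Diego, and Elena → score 1.
Carlos: loses to Kwame, Diego, Amara, and Elena → score 0.
Elena: beats Amara and Carlos; loses to Kwame and Diego → score 2.
Kwame has the best pairwise record.

Kwame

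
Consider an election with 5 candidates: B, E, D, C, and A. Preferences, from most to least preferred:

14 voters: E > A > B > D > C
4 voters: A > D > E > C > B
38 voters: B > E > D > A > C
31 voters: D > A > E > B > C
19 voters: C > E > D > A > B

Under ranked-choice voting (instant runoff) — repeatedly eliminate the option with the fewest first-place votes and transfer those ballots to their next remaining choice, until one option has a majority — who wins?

Round 1: B 38, E 14, D 31, C 19, A 4. Eliminate A.
Round 2: B 38, E 14, D 35, C 19. Eliminate E.
Round 3: B 52, D 35, C 19. Eliminate C.
Round 4: B 52, D 54. D has a majority.

D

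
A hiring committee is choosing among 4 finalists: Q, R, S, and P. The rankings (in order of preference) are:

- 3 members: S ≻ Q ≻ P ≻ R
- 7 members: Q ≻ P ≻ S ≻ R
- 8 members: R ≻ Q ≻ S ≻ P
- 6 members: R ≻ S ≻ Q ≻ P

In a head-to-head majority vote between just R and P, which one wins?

R

Voters preferring R to P: 14; preferring P to R: 10.
R wins the head-to-head.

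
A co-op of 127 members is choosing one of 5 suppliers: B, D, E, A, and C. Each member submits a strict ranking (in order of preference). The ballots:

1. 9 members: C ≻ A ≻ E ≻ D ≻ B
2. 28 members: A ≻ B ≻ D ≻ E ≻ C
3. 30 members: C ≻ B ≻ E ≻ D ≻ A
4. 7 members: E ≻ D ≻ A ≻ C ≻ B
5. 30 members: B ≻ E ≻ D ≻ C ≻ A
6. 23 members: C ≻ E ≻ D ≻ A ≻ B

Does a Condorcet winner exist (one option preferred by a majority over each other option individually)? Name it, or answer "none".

none

Checking pairwise contests:
A beats B 67–60.
B beats D 88–39.
B beats E 88–39.
D beats A 90–37.
D beats C 65–62.
Every option loses at least one head-to-head, so there is no Condorcet winner.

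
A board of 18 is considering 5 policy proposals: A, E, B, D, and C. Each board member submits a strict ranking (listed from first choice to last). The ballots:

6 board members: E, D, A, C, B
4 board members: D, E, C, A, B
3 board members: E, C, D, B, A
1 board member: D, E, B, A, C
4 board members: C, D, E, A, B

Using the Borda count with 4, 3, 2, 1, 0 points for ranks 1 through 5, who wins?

E

A: 6·2 + 4·1 + 3·0 + 1·1 + 4·1 = 21
E: 6·4 + 4·3 + 3·4 + 1·3 + 4·2 = 59
B: 6·0 + 4·0 + 3·1 + 1·2 + 4·0 = 5
D: 6·3 + 4·4 + 3·2 + 1·4 + 4·3 = 56
C: 6·1 + 4·2 + 3·3 + 1·0 + 4·4 = 39
E has the highest Borda score (59).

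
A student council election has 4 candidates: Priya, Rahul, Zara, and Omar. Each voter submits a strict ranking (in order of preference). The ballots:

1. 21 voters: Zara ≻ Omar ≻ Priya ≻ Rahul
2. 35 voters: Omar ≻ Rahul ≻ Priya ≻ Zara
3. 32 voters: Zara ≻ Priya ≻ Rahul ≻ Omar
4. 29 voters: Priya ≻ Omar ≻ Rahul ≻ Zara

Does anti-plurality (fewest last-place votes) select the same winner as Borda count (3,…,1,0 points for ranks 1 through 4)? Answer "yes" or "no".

Anti-plurality — last-place votes: Priya 0, Rahul 21, Zara 64, Omar 32. Winner: Priya.
Borda — scores: Priya 207, Rahul 131, Zara 159, Omar 205. Winner: Priya.
The two methods agree.

yes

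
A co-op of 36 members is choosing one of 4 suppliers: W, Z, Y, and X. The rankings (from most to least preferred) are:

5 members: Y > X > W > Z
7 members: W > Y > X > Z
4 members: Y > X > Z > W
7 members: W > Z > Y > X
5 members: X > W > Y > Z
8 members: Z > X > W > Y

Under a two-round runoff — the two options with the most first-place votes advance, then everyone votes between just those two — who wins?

Round 1 first-place votes: W 14, Z 8, Y 9, X 5.
W and Y advance.
Runoff: W is preferred to Y by 27 voters; Y by 9.
W wins the runoff.

W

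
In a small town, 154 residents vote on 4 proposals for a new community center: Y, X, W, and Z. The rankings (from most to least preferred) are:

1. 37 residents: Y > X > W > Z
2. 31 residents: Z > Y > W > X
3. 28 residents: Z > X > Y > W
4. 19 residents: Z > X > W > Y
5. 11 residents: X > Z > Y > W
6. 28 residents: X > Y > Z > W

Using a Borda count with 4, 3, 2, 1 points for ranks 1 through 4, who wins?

Y: 37·4 + 31·3 + 28·2 + 19·1 + 11·2 + 28·3 = 422
X: 37·3 + 31·1 + 28·3 + 19·3 + 11·4 + 28·4 = 439
W: 37·2 + 31·2 + 28·1 + 19·2 + 11·1 + 28·1 = 241
Z: 37·1 + 31·4 + 28·4 + 19·4 + 11·3 + 28·2 = 438
X has the highest Borda score (439).

X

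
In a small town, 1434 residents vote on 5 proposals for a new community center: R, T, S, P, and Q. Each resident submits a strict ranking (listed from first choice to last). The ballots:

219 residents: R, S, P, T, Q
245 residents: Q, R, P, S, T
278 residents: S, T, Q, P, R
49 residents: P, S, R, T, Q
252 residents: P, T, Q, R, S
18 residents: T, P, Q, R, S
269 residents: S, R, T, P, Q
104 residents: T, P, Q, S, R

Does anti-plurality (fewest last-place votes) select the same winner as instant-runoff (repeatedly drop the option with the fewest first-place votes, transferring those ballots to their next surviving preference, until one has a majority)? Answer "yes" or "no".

Anti-plurality — last-place votes: R 382, T 245, S 270, P 0, Q 537. Winner: P.
Instant-runoff — R1 R 219, T 122, S 547, P 301, Q 245 (T out); R2 R 219, S 547, P 423, Q 245 (R out); R3 S 766, P 423, Q 245 (S winner). Winner: S.
The two methods disagree.

no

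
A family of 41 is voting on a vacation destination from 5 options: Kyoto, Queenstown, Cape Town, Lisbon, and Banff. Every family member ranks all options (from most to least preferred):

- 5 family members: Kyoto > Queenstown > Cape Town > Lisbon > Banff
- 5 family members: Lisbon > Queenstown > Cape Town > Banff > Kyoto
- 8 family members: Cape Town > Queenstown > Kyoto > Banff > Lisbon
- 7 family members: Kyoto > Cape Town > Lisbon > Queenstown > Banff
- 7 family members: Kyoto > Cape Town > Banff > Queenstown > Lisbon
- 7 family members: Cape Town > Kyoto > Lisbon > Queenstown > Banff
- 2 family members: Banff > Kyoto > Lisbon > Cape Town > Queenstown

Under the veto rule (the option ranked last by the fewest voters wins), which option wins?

Cape Town

Last-place votes: Kyoto 5, Queenstown 2, Cape Town 0, Lisbon 15, Banff 19.
Cape Town is ranked last by the fewest voters, so Cape Town wins.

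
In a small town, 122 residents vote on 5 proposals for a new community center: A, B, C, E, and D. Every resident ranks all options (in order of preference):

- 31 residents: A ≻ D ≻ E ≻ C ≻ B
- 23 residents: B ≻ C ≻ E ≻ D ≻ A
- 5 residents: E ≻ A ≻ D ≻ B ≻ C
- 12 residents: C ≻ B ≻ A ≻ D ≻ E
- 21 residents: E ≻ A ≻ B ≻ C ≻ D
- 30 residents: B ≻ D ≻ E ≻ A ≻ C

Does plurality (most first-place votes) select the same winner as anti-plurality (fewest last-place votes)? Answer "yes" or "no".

Plurality — first-place votes: A 31, B 53, C 12, E 26, D 0. Winner: B.
Anti-plurality — last-place votes: A 23, B 31, C 35, E 12, D 21. Winner: E.
The two methods disagree.

no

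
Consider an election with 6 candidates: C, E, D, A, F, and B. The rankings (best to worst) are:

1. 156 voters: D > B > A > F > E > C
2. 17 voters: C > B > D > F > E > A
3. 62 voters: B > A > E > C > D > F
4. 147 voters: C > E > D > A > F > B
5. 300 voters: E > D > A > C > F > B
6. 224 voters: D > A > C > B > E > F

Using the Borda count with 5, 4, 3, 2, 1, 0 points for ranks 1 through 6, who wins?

C: 156·0 + 17·5 + 62·2 + 147·5 + 300·2 + 224·3 = 2216
E: 156·1 + 17·1 + 62·3 + 147·4 + 300·5 + 224·1 = 2671
D: 156·5 + 17·3 + 62·1 + 147·3 + 300·4 + 224·5 = 3654
A: 156·3 + 17·0 + 62·4 + 147·2 + 300·3 + 224·4 = 2806
F: 156·2 + 17·2 + 62·0 + 147·1 + 300·1 + 224·0 = 793
B: 156·4 + 17·4 + 62·5 + 147·0 + 300·0 + 224·2 = 1450
D has the highest Borda score (3654).

D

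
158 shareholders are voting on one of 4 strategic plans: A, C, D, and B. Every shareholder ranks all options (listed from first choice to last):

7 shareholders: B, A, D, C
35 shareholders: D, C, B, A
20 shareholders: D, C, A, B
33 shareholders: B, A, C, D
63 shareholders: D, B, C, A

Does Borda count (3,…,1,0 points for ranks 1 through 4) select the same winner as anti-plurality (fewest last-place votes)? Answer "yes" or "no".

no

Borda — scores: A 100, C 206, D 361, B 281. Winner: D.
Anti-plurality — last-place votes: A 98, C 7, D 33, B 20. Winner: C.
The two methods disagree.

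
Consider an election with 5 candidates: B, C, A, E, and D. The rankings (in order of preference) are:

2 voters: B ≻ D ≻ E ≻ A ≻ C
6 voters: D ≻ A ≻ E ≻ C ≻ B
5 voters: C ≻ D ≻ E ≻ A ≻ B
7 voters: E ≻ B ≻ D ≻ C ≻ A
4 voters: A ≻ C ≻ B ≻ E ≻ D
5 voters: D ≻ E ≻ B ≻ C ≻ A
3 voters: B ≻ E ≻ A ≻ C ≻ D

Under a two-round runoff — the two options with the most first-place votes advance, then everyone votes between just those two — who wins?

D

Round 1 first-place votes: B 5, C 5, A 4, E 7, D 11.
D and E advance.
Runoff: D is preferred to E by 18 voters; E by 14.
D wins the runoff.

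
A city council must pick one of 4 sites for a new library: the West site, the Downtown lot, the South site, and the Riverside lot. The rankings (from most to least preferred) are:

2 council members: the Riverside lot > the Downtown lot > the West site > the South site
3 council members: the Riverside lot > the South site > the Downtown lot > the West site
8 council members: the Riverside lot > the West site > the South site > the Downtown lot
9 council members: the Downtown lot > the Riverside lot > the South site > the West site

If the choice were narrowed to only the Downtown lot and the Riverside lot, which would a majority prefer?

Voters preferring the Downtown lot to the Riverside lot: 9; preferring the Riverside lot to the Downtown lot: 13.
the Riverside lot wins the head-to-head.

the Riverside lot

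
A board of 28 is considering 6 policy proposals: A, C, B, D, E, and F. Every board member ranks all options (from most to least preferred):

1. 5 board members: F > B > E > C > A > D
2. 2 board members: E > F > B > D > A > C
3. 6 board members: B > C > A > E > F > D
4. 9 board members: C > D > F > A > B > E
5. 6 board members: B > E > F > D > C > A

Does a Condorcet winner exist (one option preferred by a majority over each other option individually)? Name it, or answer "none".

Checking pairwise contests:
C beats A 26–2.
B beats C 19–9.
F beats B 16–12.
C beats D 20–8.
A beats E 15–13.
C beats F 15–13.
Every option loses at least one head-to-head, so there is no Condorcet winner.

none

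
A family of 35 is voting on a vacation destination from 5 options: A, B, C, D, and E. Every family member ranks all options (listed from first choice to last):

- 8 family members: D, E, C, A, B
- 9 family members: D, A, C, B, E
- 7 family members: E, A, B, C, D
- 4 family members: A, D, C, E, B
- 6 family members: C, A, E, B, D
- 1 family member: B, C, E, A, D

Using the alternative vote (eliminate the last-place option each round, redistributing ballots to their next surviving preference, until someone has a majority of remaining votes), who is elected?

Round 1: A 4, B 1, C 6, D 17, E 7. Eliminate B.
Round 2: A 4, C 7, D 17, E 7. Eliminate A.
Round 3: C 7, D 21, E 7. D has a majority.

D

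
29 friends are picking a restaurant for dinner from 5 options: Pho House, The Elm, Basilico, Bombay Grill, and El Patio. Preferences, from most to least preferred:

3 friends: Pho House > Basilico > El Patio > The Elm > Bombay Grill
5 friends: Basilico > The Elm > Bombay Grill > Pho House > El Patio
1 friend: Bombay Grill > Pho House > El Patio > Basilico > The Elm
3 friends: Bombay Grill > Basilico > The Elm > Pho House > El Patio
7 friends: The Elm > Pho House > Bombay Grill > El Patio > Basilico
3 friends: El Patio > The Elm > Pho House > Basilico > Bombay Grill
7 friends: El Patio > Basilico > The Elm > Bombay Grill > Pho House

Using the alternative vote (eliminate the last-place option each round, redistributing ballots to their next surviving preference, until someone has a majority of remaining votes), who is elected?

Round 1: Pho House 3, The Elm 7, Basilico 5, Bombay Grill 4, El Patio 10. Eliminate Pho House.
Round 2: The Elm 7, Basilico 8, Bombay Grill 4, El Patio 10. Eliminate Bombay Grill.
Round 3: The Elm 7, Basilico 11, El Patio 11. Eliminate The Elm.
Round 4: Basilico 11, El Patio 18. El Patio has a majority.

El Patio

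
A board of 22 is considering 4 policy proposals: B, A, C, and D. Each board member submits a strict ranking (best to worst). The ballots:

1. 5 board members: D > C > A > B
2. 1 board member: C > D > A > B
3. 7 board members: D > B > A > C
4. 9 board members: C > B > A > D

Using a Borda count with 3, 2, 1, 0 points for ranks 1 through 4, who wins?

C

B: 5·0 + 1·0 + 7·2 + 9·2 = 32
A: 5·1 + 1·1 + 7·1 + 9·1 = 22
C: 5·2 + 1·3 + 7·0 + 9·3 = 40
D: 5·3 + 1·2 + 7·3 + 9·0 = 38
C has the highest Borda score (40).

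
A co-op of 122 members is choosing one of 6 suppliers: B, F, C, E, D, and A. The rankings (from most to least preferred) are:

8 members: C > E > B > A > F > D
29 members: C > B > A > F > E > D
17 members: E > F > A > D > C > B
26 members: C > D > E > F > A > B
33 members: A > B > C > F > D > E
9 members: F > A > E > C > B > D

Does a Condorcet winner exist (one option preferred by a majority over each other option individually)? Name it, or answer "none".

C vs B: 89–33 for C.
C vs F: 96–26 for C.
C vs E: 96–26 for C.
C vs D: 105–17 for C.
C vs A: 63–59 for C.
C beats every other option head-to-head.

C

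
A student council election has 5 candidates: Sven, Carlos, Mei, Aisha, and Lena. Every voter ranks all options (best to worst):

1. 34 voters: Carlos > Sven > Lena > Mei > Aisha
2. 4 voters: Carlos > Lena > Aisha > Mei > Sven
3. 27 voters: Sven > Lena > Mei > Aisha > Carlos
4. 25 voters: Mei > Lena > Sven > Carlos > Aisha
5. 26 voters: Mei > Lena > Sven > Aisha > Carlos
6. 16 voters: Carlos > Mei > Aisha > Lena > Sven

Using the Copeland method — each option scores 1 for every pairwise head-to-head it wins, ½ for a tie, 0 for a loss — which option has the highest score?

Sven: beats Carlos and Aisha; loses to Mei and Lena → score 2.
Carlos: beats Aisha; loses to Sven, Mei, and Lena → score 1.
Mei: beats Sven, Carlos, Aisha, and Lena → score 4.
Aisha: loses to Sven, Carlos, Mei, and Lena → score 0.
Lena: beats Sven, Carlos, and Aisha; loses to Mei → score 3.
Mei has the best pairwise record.

Mei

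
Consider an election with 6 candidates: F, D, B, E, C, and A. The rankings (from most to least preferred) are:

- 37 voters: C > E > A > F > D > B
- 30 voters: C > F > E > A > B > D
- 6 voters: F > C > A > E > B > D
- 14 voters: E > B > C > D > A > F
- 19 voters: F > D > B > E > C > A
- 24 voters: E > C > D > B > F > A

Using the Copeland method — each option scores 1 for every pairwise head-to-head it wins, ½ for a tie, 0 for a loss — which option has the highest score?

C

F: beats D, B, and A; loses to E and C → score 3.
D: beats B; loses to F, E, C, and A → score 1.
B: loses to F, D, E, C, and A → score 0.
E: beats F, D, B, and A; loses to C → score 4.
C: beats F, D, B, E, and A → score 5.
A: beats D and B; loses to F, E, and C → score 2.
C has the best pairwise record.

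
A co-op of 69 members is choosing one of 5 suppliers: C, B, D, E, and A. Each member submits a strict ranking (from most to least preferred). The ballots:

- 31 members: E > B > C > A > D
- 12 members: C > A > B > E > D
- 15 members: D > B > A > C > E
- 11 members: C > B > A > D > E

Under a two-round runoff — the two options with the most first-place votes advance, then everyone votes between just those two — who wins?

Round 1 first-place votes: C 23, B 0, D 15, E 31, A 0.
E and C advance.
Runoff: E is preferred to C by 31 voters; C by 38.
C wins the runoff.

C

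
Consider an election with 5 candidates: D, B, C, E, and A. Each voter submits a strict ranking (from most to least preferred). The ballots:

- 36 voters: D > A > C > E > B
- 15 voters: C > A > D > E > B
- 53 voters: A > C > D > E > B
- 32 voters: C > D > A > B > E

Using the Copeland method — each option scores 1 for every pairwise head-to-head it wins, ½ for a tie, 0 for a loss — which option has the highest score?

A

D: beats B and E; ties A; loses to C → score 2.5.
B: loses to D, C, E, and A → score 0.
C: beats D, B, and E; loses to A → score 3.
E: beats B; loses to D, C, and A → score 1.
A: beats B, C, and E; ties D → score 3.5.
A has the best pairwise record.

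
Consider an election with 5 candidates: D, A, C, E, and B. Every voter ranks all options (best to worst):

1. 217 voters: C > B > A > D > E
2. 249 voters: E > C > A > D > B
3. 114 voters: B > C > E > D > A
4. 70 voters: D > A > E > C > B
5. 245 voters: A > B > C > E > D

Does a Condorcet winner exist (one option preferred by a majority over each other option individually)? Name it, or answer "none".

C

C vs D: 825–70 for C.
C vs A: 580–315 for C.
C vs E: 576–319 for C.
C vs B: 536–359 for C.
C beats every other option head-to-head.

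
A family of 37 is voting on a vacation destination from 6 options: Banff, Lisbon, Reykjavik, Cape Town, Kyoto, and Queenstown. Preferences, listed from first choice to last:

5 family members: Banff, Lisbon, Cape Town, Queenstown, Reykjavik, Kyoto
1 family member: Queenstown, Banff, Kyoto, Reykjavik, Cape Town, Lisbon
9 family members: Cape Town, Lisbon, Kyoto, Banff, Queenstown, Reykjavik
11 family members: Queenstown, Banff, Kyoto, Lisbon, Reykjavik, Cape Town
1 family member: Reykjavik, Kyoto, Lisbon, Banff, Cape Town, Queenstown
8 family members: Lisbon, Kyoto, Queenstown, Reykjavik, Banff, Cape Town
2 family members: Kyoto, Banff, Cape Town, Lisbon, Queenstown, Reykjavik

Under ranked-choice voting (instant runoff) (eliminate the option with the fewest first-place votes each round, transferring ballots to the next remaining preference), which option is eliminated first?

Round 1: Banff 5, Lisbon 8, Reykjavik 1, Cape Town 9, Kyoto 2, Queenstown 12. Eliminate Reykjavik.

Reykjavik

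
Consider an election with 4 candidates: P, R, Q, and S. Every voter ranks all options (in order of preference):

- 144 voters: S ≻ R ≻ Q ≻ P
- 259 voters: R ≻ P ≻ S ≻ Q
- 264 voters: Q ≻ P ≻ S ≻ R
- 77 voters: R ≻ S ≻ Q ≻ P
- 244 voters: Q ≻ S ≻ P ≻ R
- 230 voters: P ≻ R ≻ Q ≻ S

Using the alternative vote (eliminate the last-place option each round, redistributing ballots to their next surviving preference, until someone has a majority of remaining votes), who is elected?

Round 1: P 230, R 336, Q 508, S 144. Eliminate S.
Round 2: P 230, R 480, Q 508. Eliminate P.
Round 3: R 710, Q 508. R has a majority.

R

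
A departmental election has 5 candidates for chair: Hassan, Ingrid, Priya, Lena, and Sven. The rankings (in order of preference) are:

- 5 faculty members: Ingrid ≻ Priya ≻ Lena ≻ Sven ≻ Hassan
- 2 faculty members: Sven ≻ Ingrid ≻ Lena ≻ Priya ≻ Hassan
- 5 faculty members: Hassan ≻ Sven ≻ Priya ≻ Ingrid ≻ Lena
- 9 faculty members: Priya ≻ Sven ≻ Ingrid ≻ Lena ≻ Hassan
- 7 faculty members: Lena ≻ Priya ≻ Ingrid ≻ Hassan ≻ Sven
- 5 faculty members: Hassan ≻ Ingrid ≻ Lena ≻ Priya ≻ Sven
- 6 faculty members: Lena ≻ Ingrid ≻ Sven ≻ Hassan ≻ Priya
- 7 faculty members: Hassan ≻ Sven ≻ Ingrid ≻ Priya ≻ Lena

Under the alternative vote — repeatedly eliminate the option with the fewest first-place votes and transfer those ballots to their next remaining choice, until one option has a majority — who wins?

Round 1: Hassan 17, Ingrid 5, Priya 9, Lena 13, Sven 2. Eliminate Sven.
Round 2: Hassan 17, Ingrid 7, Priya 9, Lena 13. Eliminate Ingrid.
Round 3: Hassan 17, Priya 14, Lena 15. Eliminate Priya.
Round 4: Hassan 17, Lena 29. Lena has a majority.

Lena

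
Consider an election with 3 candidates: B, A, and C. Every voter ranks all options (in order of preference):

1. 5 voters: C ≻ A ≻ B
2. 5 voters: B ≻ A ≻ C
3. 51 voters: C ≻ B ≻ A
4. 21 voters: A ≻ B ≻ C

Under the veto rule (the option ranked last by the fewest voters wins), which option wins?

Last-place votes: B 5, A 51, C 26.
B is ranked last by the fewest voters, so B wins.

B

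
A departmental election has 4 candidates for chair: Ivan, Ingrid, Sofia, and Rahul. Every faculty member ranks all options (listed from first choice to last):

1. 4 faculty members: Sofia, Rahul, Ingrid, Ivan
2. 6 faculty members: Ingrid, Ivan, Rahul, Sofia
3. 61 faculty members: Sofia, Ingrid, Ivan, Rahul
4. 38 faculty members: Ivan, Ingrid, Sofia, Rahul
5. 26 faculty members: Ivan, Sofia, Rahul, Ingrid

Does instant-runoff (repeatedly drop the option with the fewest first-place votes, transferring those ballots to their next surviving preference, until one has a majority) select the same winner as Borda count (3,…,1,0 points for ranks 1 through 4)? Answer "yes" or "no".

Instant-runoff — R1 Ivan 64, Ingrid 6, Sofia 65, Rahul 0 (Rahul out); R2 Ivan 64, Ingrid 6, Sofia 65 (Ingrid out); R3 Ivan 70, Sofia 65 (Ivan winner). Winner: Ivan.
Borda — scores: Ivan 265, Ingrid 220, Sofia 285, Rahul 40. Winner: Sofia.
The two methods disagree.

no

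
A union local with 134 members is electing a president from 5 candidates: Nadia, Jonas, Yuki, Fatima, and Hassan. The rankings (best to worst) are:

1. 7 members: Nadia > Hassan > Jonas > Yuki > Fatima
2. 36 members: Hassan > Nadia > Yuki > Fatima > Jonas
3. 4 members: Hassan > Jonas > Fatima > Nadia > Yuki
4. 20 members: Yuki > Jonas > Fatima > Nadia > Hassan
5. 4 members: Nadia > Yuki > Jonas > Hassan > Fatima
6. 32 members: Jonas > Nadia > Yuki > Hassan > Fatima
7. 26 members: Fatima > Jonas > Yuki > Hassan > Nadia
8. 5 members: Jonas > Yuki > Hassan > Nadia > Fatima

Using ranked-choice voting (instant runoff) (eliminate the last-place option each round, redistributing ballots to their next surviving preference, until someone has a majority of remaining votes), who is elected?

Jonas

Round 1: Nadia 11, Jonas 37, Yuki 20, Fatima 26, Hassan 40. Eliminate Nadia.
Round 2: Jonas 37, Yuki 24, Fatima 26, Hassan 47. Eliminate Yuki.
Round 3: Jonas 61, Fatima 26, Hassan 47. Eliminate Fatima.
Round 4: Jonas 87, Hassan 47. Jonas has a majority.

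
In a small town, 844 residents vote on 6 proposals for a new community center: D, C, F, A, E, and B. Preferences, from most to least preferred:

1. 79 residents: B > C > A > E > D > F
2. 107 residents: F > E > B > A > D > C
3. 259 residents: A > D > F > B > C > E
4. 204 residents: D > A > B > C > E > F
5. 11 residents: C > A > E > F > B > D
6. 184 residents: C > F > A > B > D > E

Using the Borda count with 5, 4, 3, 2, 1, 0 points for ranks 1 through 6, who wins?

A

D: 79·1 + 107·1 + 259·4 + 204·5 + 11·0 + 184·1 = 2426
C: 79·4 + 107·0 + 259·1 + 204·2 + 11·5 + 184·5 = 1958
F: 79·0 + 107·5 + 259·3 + 204·0 + 11·2 + 184·4 = 2070
A: 79·3 + 107·2 + 259·5 + 204·4 + 11·4 + 184·3 = 3158
E: 79·2 + 107·4 + 259·0 + 204·1 + 11·3 + 184·0 = 823
B: 79·5 + 107·3 + 259·2 + 204·3 + 11·1 + 184·2 = 2225
A has the highest Borda score (3158).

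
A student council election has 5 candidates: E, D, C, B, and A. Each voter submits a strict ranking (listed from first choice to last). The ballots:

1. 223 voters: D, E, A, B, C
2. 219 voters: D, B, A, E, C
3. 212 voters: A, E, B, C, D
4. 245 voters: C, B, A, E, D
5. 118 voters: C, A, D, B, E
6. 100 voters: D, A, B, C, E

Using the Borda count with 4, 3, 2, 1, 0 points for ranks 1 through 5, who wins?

A

E: 223·3 + 219·1 + 212·3 + 245·1 + 118·0 + 100·0 = 1769
D: 223·4 + 219·4 + 212·0 + 245·0 + 118·2 + 100·4 = 2404
C: 223·0 + 219·0 + 212·1 + 245·4 + 118·4 + 100·1 = 1764
B: 223·1 + 219·3 + 212·2 + 245·3 + 118·1 + 100·2 = 2357
A: 223·2 + 219·2 + 212·4 + 245·2 + 118·3 + 100·3 = 2876
A has the highest Borda score (2876).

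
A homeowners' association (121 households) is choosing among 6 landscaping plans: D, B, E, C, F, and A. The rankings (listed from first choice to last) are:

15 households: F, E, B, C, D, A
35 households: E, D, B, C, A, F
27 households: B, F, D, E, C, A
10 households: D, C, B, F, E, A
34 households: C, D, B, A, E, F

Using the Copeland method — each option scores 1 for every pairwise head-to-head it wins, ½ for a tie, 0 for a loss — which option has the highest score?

D: beats B, E, C, F, and A → score 5.
B: beats E, C, F, and A; loses to D → score 4.
E: beats C, F, and A; loses to D and B → score 3.
C: beats F and A; loses to D, B, and E → score 2.
F: loses to D, B, E, C, and A → score 0.
A: beats F; loses to D, B, E, and C → score 1.
D has the best pairwise record.

D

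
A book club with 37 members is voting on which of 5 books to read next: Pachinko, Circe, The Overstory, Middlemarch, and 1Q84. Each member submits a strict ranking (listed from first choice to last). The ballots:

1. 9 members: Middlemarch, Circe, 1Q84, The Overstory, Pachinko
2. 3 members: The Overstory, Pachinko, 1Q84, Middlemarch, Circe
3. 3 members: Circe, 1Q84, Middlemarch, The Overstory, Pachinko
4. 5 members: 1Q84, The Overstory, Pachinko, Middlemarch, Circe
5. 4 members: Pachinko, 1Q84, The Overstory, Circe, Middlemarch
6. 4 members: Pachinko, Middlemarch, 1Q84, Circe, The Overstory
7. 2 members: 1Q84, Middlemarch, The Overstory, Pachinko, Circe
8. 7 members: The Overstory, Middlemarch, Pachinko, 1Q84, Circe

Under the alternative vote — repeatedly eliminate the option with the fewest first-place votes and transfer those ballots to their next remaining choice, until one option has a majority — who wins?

Middlemarch

Round 1: Pachinko 8, Circe 3, The Overstory 10, Middlemarch 9, 1Q84 7. Eliminate Circe.
Round 2: Pachinko 8, The Overstory 10, Middlemarch 9, 1Q84 10. Eliminate Pachinko.
Round 3: The Overstory 10, Middlemarch 13, 1Q84 14. Eliminate The Overstory.
Round 4: Middlemarch 20, 1Q84 17. Middlemarch has a majority.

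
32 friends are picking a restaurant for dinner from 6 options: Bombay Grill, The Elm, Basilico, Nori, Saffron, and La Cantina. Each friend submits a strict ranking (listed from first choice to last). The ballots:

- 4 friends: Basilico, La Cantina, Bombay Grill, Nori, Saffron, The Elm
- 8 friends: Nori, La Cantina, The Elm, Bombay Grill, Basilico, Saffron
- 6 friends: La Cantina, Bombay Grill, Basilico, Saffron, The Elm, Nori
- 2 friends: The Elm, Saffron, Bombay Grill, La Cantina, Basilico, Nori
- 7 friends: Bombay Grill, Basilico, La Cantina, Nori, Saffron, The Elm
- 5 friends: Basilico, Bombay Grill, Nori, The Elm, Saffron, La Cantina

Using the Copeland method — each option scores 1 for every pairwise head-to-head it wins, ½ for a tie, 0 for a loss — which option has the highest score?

Bombay Grill: beats The Elm, Basilico, Nori, and Saffron; loses to La Cantina → score 4.
The Elm: loses to Bombay Grill, Basilico, Nori, Saffron, and La Cantina → score 0.
Basilico: beats The Elm, Nori, and Saffron; ties La Cantina; loses to Bombay Grill → score 3.5.
Nori: beats The Elm and Saffron; loses to Bombay Grill, Basilico, and La Cantina → score 2.
Saffron: beats The Elm; loses to Bombay Grill, Basilico, Nori, and La Cantina → score 1.
La Cantina: beats Bombay Grill, The Elm, Nori, and Saffron; ties Basilico → score 4.5.
La Cantina has the best pairwise record.

La Cantina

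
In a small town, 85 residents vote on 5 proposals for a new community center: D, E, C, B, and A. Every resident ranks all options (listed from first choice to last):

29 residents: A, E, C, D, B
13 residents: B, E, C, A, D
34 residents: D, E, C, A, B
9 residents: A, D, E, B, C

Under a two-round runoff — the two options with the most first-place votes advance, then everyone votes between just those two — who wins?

Round 1 first-place votes: D 34, E 0, C 0, B 13, A 38.
A and D advance.
Runoff: A is preferred to D by 51 voters; D by 34.
A wins the runoff.

A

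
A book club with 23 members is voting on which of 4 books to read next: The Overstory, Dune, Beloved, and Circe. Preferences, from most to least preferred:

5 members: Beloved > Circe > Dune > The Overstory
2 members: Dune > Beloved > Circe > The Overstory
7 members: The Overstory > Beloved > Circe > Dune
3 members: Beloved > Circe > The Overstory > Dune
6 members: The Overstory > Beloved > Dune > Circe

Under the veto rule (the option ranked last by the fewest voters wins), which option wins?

Last-place votes: The Overstory 7, Dune 10, Beloved 0, Circe 6.
Beloved is ranked last by the fewest voters, so Beloved wins.

Beloved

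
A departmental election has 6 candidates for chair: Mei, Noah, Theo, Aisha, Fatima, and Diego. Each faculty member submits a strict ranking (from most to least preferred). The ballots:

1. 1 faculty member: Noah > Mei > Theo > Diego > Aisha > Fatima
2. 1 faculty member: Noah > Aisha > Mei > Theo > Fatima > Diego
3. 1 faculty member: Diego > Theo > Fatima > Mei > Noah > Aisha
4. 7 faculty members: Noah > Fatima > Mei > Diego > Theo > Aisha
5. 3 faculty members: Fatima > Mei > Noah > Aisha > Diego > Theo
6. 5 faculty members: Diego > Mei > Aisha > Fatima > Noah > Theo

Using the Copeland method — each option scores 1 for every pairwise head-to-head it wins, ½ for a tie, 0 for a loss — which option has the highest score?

Mei: beats Theo, Aisha, and Diego; ties Noah; loses to Fatima → score 3.5.
Noah: beats Theo, Aisha, and Diego; ties Mei and Fatima → score 4.
Theo: ties Aisha; loses to Mei, Noah, Fatima, and Diego → score 0.5.
Aisha: ties Theo; loses to Mei, Noah, Fatima, and Diego → score 0.5.
Fatima: beats Mei, Theo, Aisha, and Diego; ties Noah → score 4.5.
Diego: beats Theo and Aisha; loses to Mei, Noah, and Fatima → score 2.
Fatima has the best pairwise record.

Fatima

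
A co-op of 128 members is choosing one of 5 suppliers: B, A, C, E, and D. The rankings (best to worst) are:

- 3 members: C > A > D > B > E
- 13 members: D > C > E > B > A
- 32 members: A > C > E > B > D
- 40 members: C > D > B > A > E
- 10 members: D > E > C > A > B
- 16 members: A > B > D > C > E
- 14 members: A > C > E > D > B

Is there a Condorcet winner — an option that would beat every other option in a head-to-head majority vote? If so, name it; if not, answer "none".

C

C vs B: 112–16 for C.
C vs A: 66–62 for C.
C vs E: 118–10 for C.
C vs D: 89–39 for C.
C beats every other option head-to-head.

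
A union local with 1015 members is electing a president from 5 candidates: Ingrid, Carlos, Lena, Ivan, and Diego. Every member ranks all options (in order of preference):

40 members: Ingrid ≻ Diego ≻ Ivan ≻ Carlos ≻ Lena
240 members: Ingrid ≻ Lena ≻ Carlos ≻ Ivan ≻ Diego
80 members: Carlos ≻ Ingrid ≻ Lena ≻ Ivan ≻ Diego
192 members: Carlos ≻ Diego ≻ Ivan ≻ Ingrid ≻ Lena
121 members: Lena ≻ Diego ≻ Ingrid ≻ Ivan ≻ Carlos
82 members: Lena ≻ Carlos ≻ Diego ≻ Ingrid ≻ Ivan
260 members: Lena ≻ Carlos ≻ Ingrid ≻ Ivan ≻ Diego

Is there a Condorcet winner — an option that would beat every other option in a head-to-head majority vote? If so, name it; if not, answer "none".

Checking pairwise contests:
Carlos beats Ingrid 614–401.
Lena beats Carlos 703–312.
Ingrid beats Lena 552–463.
Ingrid beats Ivan 823–192.
Ingrid beats Diego 620–395.
Every option loses at least one head-to-head, so there is no Condorcet winner.

none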